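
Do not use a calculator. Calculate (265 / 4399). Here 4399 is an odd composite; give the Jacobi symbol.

0

Reciprocity: 265 ≡ 1 and 4399 ≡ 3 (mod 4), so (265/4399) = +(4399/265).
Reduce top mod 265: now compute (159/265).
Reciprocity: 159 ≡ 3 and 265 ≡ 1 (mod 4), so (159/265) = +(265/159).
Reduce top mod 159: now compute (106/159).
Pull out 2: since 159 ≡ 7 (mod 8), (2/159) = +1.
Reciprocity: 53 ≡ 1 and 159 ≡ 3 (mod 4), so (53/159) = +(159/53).
Reduce top mod 53: now compute (0/53).
Top reduces to 0: gcd > 1, so the symbol is 0.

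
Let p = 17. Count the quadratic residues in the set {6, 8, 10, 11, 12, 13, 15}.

(6/17) = -1 → non-residue.
(8/17) = +1 → QR.
(10/17) = -1 → non-residue.
(11/17) = -1 → non-residue.
(12/17) = -1 → non-residue.
(13/17) = +1 → QR.
(15/17) = +1 → QR.
Total quadratic residues among the 7: 3.

3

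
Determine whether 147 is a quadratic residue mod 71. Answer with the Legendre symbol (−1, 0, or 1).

First reduce: 147 ≡ 5 (mod 71).
Reciprocity: 5 ≡ 1 and 71 ≡ 3 (mod 4), so (5/71) = +(71/5).
Reduce top mod 5: now compute (1/5).
Reached (1/5) = 1. Collecting the sign flips along the way, the symbol is +1.

1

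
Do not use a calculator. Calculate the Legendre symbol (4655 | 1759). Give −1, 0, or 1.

First reduce: 4655 ≡ 1137 (mod 1759).
Reciprocity: 1137 ≡ 1 and 1759 ≡ 3 (mod 4), so (1137/1759) = +(1759/1137).
Reduce top mod 1137: now compute (622/1137).
Pull out 2: since 1137 ≡ 1 (mod 8), (2/1137) = +1.
Reciprocity: 311 ≡ 3 and 1137 ≡ 1 (mod 4), so (311/1137) = +(1137/311).
Reduce top mod 311: now compute (204/311).
Pull out 2^2: since 311 ≡ 7 (mod 8), (2/311) = +1, so (2/311)^2 = +1.
Reciprocity: 51 ≡ 3 and 311 ≡ 3 (mod 4), so (51/311) = −(311/51).
Reduce top mod 51: now compute (5/51).
Reciprocity: 5 ≡ 1 and 51 ≡ 3 (mod 4), so (5/51) = +(51/5).
Reduce top mod 5: now compute (1/5).
Reached (1/5) = 1. Collecting the sign flips along the way, the symbol is -1.

-1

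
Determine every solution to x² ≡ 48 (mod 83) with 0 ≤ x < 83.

31, 52

Since 83 ≡ 3 (mod 4), a square root of 48 is 48^((83+1)/4) = 48^21 mod 83.
Repeated squaring: 48^2≡63, 48^4≡68, 48^8≡59, 48^16≡78 (mod 83).
48^21 = 48^(16+4+1) ≡ 31 (mod 83).
Check: 31² = 961 ≡ 48 (mod 83). The two roots are 31 and 52.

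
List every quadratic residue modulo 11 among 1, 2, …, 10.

Square k = 1,…,5 (k and 11−k give the same square):
1²=1, 2²=4, 3²=9, 4²≡5, 5²≡3 (mod 11).
So the quadratic residues mod 11 are {1, 3, 4, 5, 9}.

1,3,4,5,9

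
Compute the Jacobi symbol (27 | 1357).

Reciprocity: 27 ≡ 3 and 1357 ≡ 1 (mod 4), so (27/1357) = +(1357/27).
Reduce top mod 27: now compute (7/27).
Reciprocity: 7 ≡ 3 and 27 ≡ 3 (mod 4), so (7/27) = −(27/7).
Reduce top mod 7: now compute (6/7).
Pull out 2: since 7 ≡ 7 (mod 8), (2/7) = +1.
Reciprocity: 3 ≡ 3 and 7 ≡ 3 (mod 4), so (3/7) = −(7/3).
Reduce top mod 3: now compute (1/3).
Reached (1/3) = 1. Collecting the sign flips along the way, the symbol is +1.

1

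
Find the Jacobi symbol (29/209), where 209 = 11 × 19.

Reciprocity: 29 ≡ 1 and 209 ≡ 1 (mod 4), so (29/209) = +(209/29).
Reduce top mod 29: now compute (6/29).
Pull out 2: since 29 ≡ 5 (mod 8), (2/29) = -1.
Reciprocity: 3 ≡ 3 and 29 ≡ 1 (mod 4), so (3/29) = +(29/3).
Reduce top mod 3: now compute (2/3).
Pull out 2: since 3 ≡ 3 (mod 8), (2/3) = -1.
Reached (1/3) = 1. Collecting the sign flips along the way, the symbol is +1.

1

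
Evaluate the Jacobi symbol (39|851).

Reciprocity: 39 ≡ 3 and 851 ≡ 3 (mod 4), so (39/851) = −(851/39).
Reduce top mod 39: now compute (32/39).
Pull out 2^5: since 39 ≡ 7 (mod 8), (2/39) = +1, so (2/39)^5 = +1.
Reached (1/39) = 1. Collecting the sign flips along the way, the symbol is -1.

-1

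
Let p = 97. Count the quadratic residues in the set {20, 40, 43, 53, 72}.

(20/97) = -1 → non-residue.
(40/97) = -1 → non-residue.
(43/97) = +1 → QR.
(53/97) = +1 → QR.
(72/97) = +1 → QR.
Total quadratic residues among the 5: 3.

3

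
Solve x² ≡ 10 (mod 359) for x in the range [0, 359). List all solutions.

60, 299

Since 359 ≡ 3 (mod 4), a square root of 10 is 10^((359+1)/4) = 10^90 mod 359.
Repeated squaring: 10^2≡100, 10^4≡307, 10^8≡191, 10^16≡222, 10^32≡101, 10^64≡149 (mod 359).
10^90 = 10^(64+16+8+2) ≡ 60 (mod 359).
Check: 60² = 3600 ≡ 10 (mod 359). The two roots are 60 and 299.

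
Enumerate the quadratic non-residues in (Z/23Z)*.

Square k = 1,…,11 (k and 23−k give the same square):
1²=1, 2²=4, 3²=9, 4²=16, 5²≡2, 6²≡13, 7²≡3, 8²≡18, 9²≡12, 10²≡8, 11²≡6 (mod 23).
The residues are {1, 2, 3, 4, 6, 8, 9, 12, 13, 16, 18}; the non-residues are the remaining 11 nonzero classes.

5,7,10,11,14,15,17,19,20,21,22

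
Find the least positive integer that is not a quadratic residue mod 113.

3

(2/113) = +1, so 2 is a residue.
(3/113) = −1, so 3 is the smallest positive non-residue mod 113.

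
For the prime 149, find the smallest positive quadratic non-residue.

(2/149) = −1, so 2 is the smallest positive non-residue mod 149.

2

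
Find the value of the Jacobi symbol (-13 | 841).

First reduce: -13 ≡ 828 (mod 841).
Pull out 2^2: since 841 ≡ 1 (mod 8), (2/841) = +1, so (2/841)^2 = +1.
Reciprocity: 207 ≡ 3 and 841 ≡ 1 (mod 4), so (207/841) = +(841/207).
Reduce top mod 207: now compute (13/207).
Reciprocity: 13 ≡ 1 and 207 ≡ 3 (mod 4), so (13/207) = +(207/13).
Reduce top mod 13: now compute (12/13).
Pull out 2^2: since 13 ≡ 5 (mod 8), (2/13) = -1, so (2/13)^2 = +1.
Reciprocity: 3 ≡ 3 and 13 ≡ 1 (mod 4), so (3/13) = +(13/3).
Reduce top mod 3: now compute (1/3).
Reached (1/3) = 1. Collecting the sign flips along the way, the symbol is +1.

1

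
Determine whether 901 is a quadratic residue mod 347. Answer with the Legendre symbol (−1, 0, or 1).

First reduce: 901 ≡ 207 (mod 347).
Reciprocity: 207 ≡ 3 and 347 ≡ 3 (mod 4), so (207/347) = −(347/207).
Reduce top mod 207: now compute (140/207).
Pull out 2^2: since 207 ≡ 7 (mod 8), (2/207) = +1, so (2/207)^2 = +1.
Reciprocity: 35 ≡ 3 and 207 ≡ 3 (mod 4), so (35/207) = −(207/35).
Reduce top mod 35: now compute (32/35).
Pull out 2^5: since 35 ≡ 3 (mod 8), (2/35) = -1, so (2/35)^5 = -1.
Reached (1/35) = 1. Collecting the sign flips along the way, the symbol is -1.

-1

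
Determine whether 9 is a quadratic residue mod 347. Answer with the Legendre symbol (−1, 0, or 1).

1

Euler's criterion: (9/347) ≡ 9^173 (mod 347).
9^2 ≡ 81 (mod 347)
9^4 ≡ 315 (mod 347)
9^8 ≡ 330 (mod 347)
9^16 ≡ 289 (mod 347)
9^32 ≡ 241 (mod 347)
9^64 ≡ 132 (mod 347)
9^128 ≡ 74 (mod 347)
9^173 = 9^(128+32+8+4+1) ≡ 1 (mod 347).
Result is 1, so (9/347) = 1.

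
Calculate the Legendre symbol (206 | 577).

-1

Pull out 2: since 577 ≡ 1 (mod 8), (2/577) = +1.
Reciprocity: 103 ≡ 3 and 577 ≡ 1 (mod 4), so (103/577) = +(577/103).
Reduce top mod 103: now compute (62/103).
Pull out 2: since 103 ≡ 7 (mod 8), (2/103) = +1.
Reciprocity: 31 ≡ 3 and 103 ≡ 3 (mod 4), so (31/103) = −(103/31).
Reduce top mod 31: now compute (10/31).
Pull out 2: since 31 ≡ 7 (mod 8), (2/31) = +1.
Reciprocity: 5 ≡ 1 and 31 ≡ 3 (mod 4), so (5/31) = +(31/5).
Reduce top mod 5: now compute (1/5).
Reached (1/5) = 1. Collecting the sign flips along the way, the symbol is -1.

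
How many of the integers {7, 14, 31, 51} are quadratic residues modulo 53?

(7/53) = +1 → QR.
(14/53) = -1 → non-residue.
(31/53) = -1 → non-residue.
(51/53) = -1 → non-residue.
Total quadratic residues among the 4: 1.

1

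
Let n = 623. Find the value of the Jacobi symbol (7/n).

0

Reciprocity: 7 ≡ 3 and 623 ≡ 3 (mod 4), so (7/623) = −(623/7).
Reduce top mod 7: now compute (0/7).
Top reduces to 0: gcd > 1, so the symbol is 0.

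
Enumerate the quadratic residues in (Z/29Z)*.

Square k = 1,…,14 (k and 29−k give the same square):
1²=1, 2²=4, 3²=9, 4²=16, 5²=25, 6²≡7, 7²≡20, 8²≡6, 9²≡23, 10²≡13, 11²≡5, 12²≡28, 13²≡24, 14²≡22 (mod 29).
So the quadratic residues mod 29 are {1, 4, 5, 6, 7, 9, 13, 16, 20, 22, 23, 24, 25, 28}.

1 4 5 6 7 9 13 16 20 22 23 24 25 28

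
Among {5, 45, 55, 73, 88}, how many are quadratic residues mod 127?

(5/127) = -1 → non-residue.
(45/127) = -1 → non-residue.
(55/127) = -1 → non-residue.
(73/127) = +1 → QR.
(88/127) = +1 → QR.
Total quadratic residues among the 5: 2.

2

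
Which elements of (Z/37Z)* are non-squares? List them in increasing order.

2,5,6,8,13,14,15,17,18,19,20,22,23,24,29,31,32,35

Square k = 1,…,18 (k and 37−k give the same square):
1²=1, 2²=4, 3²=9, 4²=16, 5²=25, 6²=36, 7²≡12, 8²≡27, 9²≡7, 10²≡26, 11²≡10, 12²≡33, 13²≡21, 14²≡11, 15²≡3, 16²≡34, 17²≡30, 18²≡28 (mod 37).
The residues are {1, 3, 4, 7, 9, 10, 11, 12, 16, 21, 25, 26, 27, 28, 30, 33, 34, 36}; the non-residues are the remaining 18 nonzero classes.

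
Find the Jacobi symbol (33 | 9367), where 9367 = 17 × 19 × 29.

Reciprocity: 33 ≡ 1 and 9367 ≡ 3 (mod 4), so (33/9367) = +(9367/33).
Reduce top mod 33: now compute (28/33).
Pull out 2^2: since 33 ≡ 1 (mod 8), (2/33) = +1, so (2/33)^2 = +1.
Reciprocity: 7 ≡ 3 and 33 ≡ 1 (mod 4), so (7/33) = +(33/7).
Reduce top mod 7: now compute (5/7).
Reciprocity: 5 ≡ 1 and 7 ≡ 3 (mod 4), so (5/7) = +(7/5).
Reduce top mod 5: now compute (2/5).
Pull out 2: since 5 ≡ 5 (mod 8), (2/5) = -1.
Reached (1/5) = 1. Collecting the sign flips along the way, the symbol is -1.

-1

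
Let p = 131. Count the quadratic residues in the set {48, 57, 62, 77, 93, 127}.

3

(48/131) = +1 → QR.
(57/131) = -1 → non-residue.
(62/131) = +1 → QR.
(77/131) = +1 → QR.
(93/131) = -1 → non-residue.
(127/131) = -1 → non-residue.
Total quadratic residues among the 6: 3.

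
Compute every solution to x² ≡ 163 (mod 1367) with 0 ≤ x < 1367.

Since 1367 ≡ 3 (mod 4), a square root of 163 is 163^((1367+1)/4) = 163^342 mod 1367.
Repeated squaring: 163^2≡596, 163^4≡1163, 163^8≡606, 163^16≡880, 163^32≡678, 163^64≡372, 163^128≡317, 163^256≡698 (mod 1367).
163^342 = 163^(256+64+16+4+2) ≡ 908 (mod 1367).
Check: 908² = 824464 ≡ 163 (mod 1367). The two roots are 459 and 908.

459, 908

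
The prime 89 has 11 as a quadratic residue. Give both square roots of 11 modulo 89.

89 ≡ 1 (mod 4), so we find a root by search.
Trying successive values, 10² = 100 ≡ 11 (mod 89). The other root is 89 − 10 = 79.

10, 79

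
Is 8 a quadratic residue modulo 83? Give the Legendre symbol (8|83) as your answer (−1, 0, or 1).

-1

Pull out 2^3: since 83 ≡ 3 (mod 8), (2/83) = -1, so (2/83)^3 = -1.
Reached (1/83) = 1. Collecting the sign flips along the way, the symbol is -1.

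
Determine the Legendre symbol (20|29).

1

Pull out 2^2: since 29 ≡ 5 (mod 8), (2/29) = -1, so (2/29)^2 = +1.
Reciprocity: 5 ≡ 1 and 29 ≡ 1 (mod 4), so (5/29) = +(29/5).
Reduce top mod 5: now compute (4/5).
Pull out 2^2: since 5 ≡ 5 (mod 8), (2/5) = -1, so (2/5)^2 = +1.
Reached (1/5) = 1. Collecting the sign flips along the way, the symbol is +1.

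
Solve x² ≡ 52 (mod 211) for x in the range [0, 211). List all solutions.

91, 120

Since 211 ≡ 3 (mod 4), a square root of 52 is 52^((211+1)/4) = 52^53 mod 211.
Repeated squaring: 52^2≡172, 52^4≡44, 52^8≡37, 52^16≡103, 52^32≡59 (mod 211).
52^53 = 52^(32+16+4+1) ≡ 120 (mod 211).
Check: 120² = 14400 ≡ 52 (mod 211). The two roots are 91 and 120.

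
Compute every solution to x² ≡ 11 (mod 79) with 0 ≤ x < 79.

13, 66

Since 79 ≡ 3 (mod 4), a square root of 11 is 11^((79+1)/4) = 11^20 mod 79.
Repeated squaring: 11^2≡42, 11^4≡26, 11^8≡44, 11^16≡40 (mod 79).
11^20 = 11^(16+4) ≡ 13 (mod 79).
Check: 13² = 169 ≡ 11 (mod 79). The two roots are 13 and 66.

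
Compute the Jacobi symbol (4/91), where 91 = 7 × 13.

Pull out 2^2: since 91 ≡ 3 (mod 8), (2/91) = -1, so (2/91)^2 = +1.
Reached (1/91) = 1. Collecting the sign flips along the way, the symbol is +1.

1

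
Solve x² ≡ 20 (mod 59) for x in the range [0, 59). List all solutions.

Since 59 ≡ 3 (mod 4), a square root of 20 is 20^((59+1)/4) = 20^15 mod 59.
Repeated squaring: 20^2≡46, 20^4≡51, 20^8≡5 (mod 59).
20^15 = 20^(8+4+2+1) ≡ 16 (mod 59).
Check: 16² = 256 ≡ 20 (mod 59). The two roots are 16 and 43.

16, 43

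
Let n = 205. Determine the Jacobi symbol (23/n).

-1

Reciprocity: 23 ≡ 3 and 205 ≡ 1 (mod 4), so (23/205) = +(205/23).
Reduce top mod 23: now compute (21/23).
Reciprocity: 21 ≡ 1 and 23 ≡ 3 (mod 4), so (21/23) = +(23/21).
Reduce top mod 21: now compute (2/21).
Pull out 2: since 21 ≡ 5 (mod 8), (2/21) = -1.
Reached (1/21) = 1. Collecting the sign flips along the way, the symbol is -1.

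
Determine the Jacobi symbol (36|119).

1

Pull out 2^2: since 119 ≡ 7 (mod 8), (2/119) = +1, so (2/119)^2 = +1.
Reciprocity: 9 ≡ 1 and 119 ≡ 3 (mod 4), so (9/119) = +(119/9).
Reduce top mod 9: now compute (2/9).
Pull out 2: since 9 ≡ 1 (mod 8), (2/9) = +1.
Reached (1/9) = 1. Collecting the sign flips along the way, the symbol is +1.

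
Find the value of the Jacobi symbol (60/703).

Pull out 2^2: since 703 ≡ 7 (mod 8), (2/703) = +1, so (2/703)^2 = +1.
Reciprocity: 15 ≡ 3 and 703 ≡ 3 (mod 4), so (15/703) = −(703/15).
Reduce top mod 15: now compute (13/15).
Reciprocity: 13 ≡ 1 and 15 ≡ 3 (mod 4), so (13/15) = +(15/13).
Reduce top mod 13: now compute (2/13).
Pull out 2: since 13 ≡ 5 (mod 8), (2/13) = -1.
Reached (1/13) = 1. Collecting the sign flips along the way, the symbol is +1.

1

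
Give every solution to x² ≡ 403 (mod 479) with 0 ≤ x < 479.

Since 479 ≡ 3 (mod 4), a square root of 403 is 403^((479+1)/4) = 403^120 mod 479.
Repeated squaring: 403^2≡28, 403^4≡305, 403^8≡99, 403^16≡221, 403^32≡462, 403^64≡289 (mod 479).
403^120 = 403^(64+32+16+8) ≡ 384 (mod 479).
Check: 384² = 147456 ≡ 403 (mod 479). The two roots are 95 and 384.

95, 384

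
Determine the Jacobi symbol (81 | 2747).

1

Reciprocity: 81 ≡ 1 and 2747 ≡ 3 (mod 4), so (81/2747) = +(2747/81).
Reduce top mod 81: now compute (74/81).
Pull out 2: since 81 ≡ 1 (mod 8), (2/81) = +1.
Reciprocity: 37 ≡ 1 and 81 ≡ 1 (mod 4), so (37/81) = +(81/37).
Reduce top mod 37: now compute (7/37).
Reciprocity: 7 ≡ 3 and 37 ≡ 1 (mod 4), so (7/37) = +(37/7).
Reduce top mod 7: now compute (2/7).
Pull out 2: since 7 ≡ 7 (mod 8), (2/7) = +1.
Reached (1/7) = 1. Collecting the sign flips along the way, the symbol is +1.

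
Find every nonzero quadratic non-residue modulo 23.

Square k = 1,…,11 (k and 23−k give the same square):
1²=1, 2²=4, 3²=9, 4²=16, 5²≡2, 6²≡13, 7²≡3, 8²≡18, 9²≡12, 10²≡8, 11²≡6 (mod 23).
The residues are {1, 2, 3, 4, 6, 8, 9, 12, 13, 16, 18}; the non-residues are the remaining 11 nonzero classes.

5 7 10 11 14 15 17 19 20 21 22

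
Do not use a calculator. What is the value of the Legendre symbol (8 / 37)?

Euler's criterion: (8/37) ≡ 8^18 (mod 37).
8^2 ≡ 27 (mod 37)
8^4 ≡ 26 (mod 37)
8^8 ≡ 10 (mod 37)
8^16 ≡ 26 (mod 37)
8^18 = 8^(16+2) ≡ 36 (mod 37).
Result is 36 ≡ −1, so (8/37) = −1.

-1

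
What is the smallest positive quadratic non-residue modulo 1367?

5

(2/1367) = +1, so 2 is a residue.
(3/1367) = +1, so 3 is a residue.
(4/1367) = +1, so 4 is a residue.
(5/1367) = −1, so 5 is the smallest positive non-residue mod 1367.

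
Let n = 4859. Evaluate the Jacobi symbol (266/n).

Pull out 2: since 4859 ≡ 3 (mod 8), (2/4859) = -1.
Reciprocity: 133 ≡ 1 and 4859 ≡ 3 (mod 4), so (133/4859) = +(4859/133).
Reduce top mod 133: now compute (71/133).
Reciprocity: 71 ≡ 3 and 133 ≡ 1 (mod 4), so (71/133) = +(133/71).
Reduce top mod 71: now compute (62/71).
Pull out 2: since 71 ≡ 7 (mod 8), (2/71) = +1.
Reciprocity: 31 ≡ 3 and 71 ≡ 3 (mod 4), so (31/71) = −(71/31).
Reduce top mod 31: now compute (9/31).
Reciprocity: 9 ≡ 1 and 31 ≡ 3 (mod 4), so (9/31) = +(31/9).
Reduce top mod 9: now compute (4/9).
Pull out 2^2: since 9 ≡ 1 (mod 8), (2/9) = +1, so (2/9)^2 = +1.
Reached (1/9) = 1. Collecting the sign flips along the way, the symbol is +1.

1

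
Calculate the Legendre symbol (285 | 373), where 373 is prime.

1

Euler's criterion: (285/373) ≡ 285^186 (mod 373).
285^2 ≡ 284 (mod 373)
285^4 ≡ 88 (mod 373)
285^8 ≡ 284 (mod 373)
285^16 ≡ 88 (mod 373)
285^32 ≡ 284 (mod 373)
285^64 ≡ 88 (mod 373)
285^128 ≡ 284 (mod 373)
285^186 = 285^(128+32+16+8+2) ≡ 1 (mod 373).
Result is 1, so (285/373) = 1.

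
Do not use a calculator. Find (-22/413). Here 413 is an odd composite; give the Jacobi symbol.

1

First reduce: -22 ≡ 391 (mod 413).
Reciprocity: 391 ≡ 3 and 413 ≡ 1 (mod 4), so (391/413) = +(413/391).
Reduce top mod 391: now compute (22/391).
Pull out 2: since 391 ≡ 7 (mod 8), (2/391) = +1.
Reciprocity: 11 ≡ 3 and 391 ≡ 3 (mod 4), so (11/391) = −(391/11).
Reduce top mod 11: now compute (6/11).
Pull out 2: since 11 ≡ 3 (mod 8), (2/11) = -1.
Reciprocity: 3 ≡ 3 and 11 ≡ 3 (mod 4), so (3/11) = −(11/3).
Reduce top mod 3: now compute (2/3).
Pull out 2: since 3 ≡ 3 (mod 8), (2/3) = -1.
Reached (1/3) = 1. Collecting the sign flips along the way, the symbol is +1.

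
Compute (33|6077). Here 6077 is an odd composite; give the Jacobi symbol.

Reciprocity: 33 ≡ 1 and 6077 ≡ 1 (mod 4), so (33/6077) = +(6077/33).
Reduce top mod 33: now compute (5/33).
Reciprocity: 5 ≡ 1 and 33 ≡ 1 (mod 4), so (5/33) = +(33/5).
Reduce top mod 5: now compute (3/5).
Reciprocity: 3 ≡ 3 and 5 ≡ 1 (mod 4), so (3/5) = +(5/3).
Reduce top mod 3: now compute (2/3).
Pull out 2: since 3 ≡ 3 (mod 8), (2/3) = -1.
Reached (1/3) = 1. Collecting the sign flips along the way, the symbol is -1.

-1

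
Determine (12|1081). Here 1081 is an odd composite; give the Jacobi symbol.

Pull out 2^2: since 1081 ≡ 1 (mod 8), (2/1081) = +1, so (2/1081)^2 = +1.
Reciprocity: 3 ≡ 3 and 1081 ≡ 1 (mod 4), so (3/1081) = +(1081/3).
Reduce top mod 3: now compute (1/3).
Reached (1/3) = 1. Collecting the sign flips along the way, the symbol is +1.

1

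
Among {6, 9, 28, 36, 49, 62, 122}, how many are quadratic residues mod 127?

5

(6/127) = -1 → non-residue.
(9/127) = +1 → QR.
(28/127) = -1 → non-residue.
(36/127) = +1 → QR.
(49/127) = +1 → QR.
(62/127) = +1 → QR.
(122/127) = +1 → QR.
Total quadratic residues among the 7: 5.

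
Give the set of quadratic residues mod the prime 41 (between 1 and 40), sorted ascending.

Square k = 1,…,20 (k and 41−k give the same square):
1²=1, 2²=4, 3²=9, 4²=16, 5²=25, 6²=36, 7²≡8, 8²≡23, 9²≡40, 10²≡18, 11²≡39, 12²≡21, 13²≡5, 14²≡32, 15²≡20, 16²≡10, 17²≡2, 18²≡37, 19²≡33, 20²≡31 (mod 41).
So the quadratic residues mod 41 are {1, 2, 4, 5, 8, 9, 10, 16, 18, 20, 21, 23, 25, 31, 32, 33, 36, 37, 39, 40}.

1, 2, 4, 5, 8, 9, 10, 16, 18, 20, 21, 23, 25, 31, 32, 33, 36, 37, 39, 40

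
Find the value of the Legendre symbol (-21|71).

First reduce: -21 ≡ 50 (mod 71).
Pull out 2: since 71 ≡ 7 (mod 8), (2/71) = +1.
Reciprocity: 25 ≡ 1 and 71 ≡ 3 (mod 4), so (25/71) = +(71/25).
Reduce top mod 25: now compute (21/25).
Reciprocity: 21 ≡ 1 and 25 ≡ 1 (mod 4), so (21/25) = +(25/21).
Reduce top mod 21: now compute (4/21).
Pull out 2^2: since 21 ≡ 5 (mod 8), (2/21) = -1, so (2/21)^2 = +1.
Reached (1/21) = 1. Collecting the sign flips along the way, the symbol is +1.

1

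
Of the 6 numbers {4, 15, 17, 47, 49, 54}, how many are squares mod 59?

4

(4/59) = +1 → QR.
(15/59) = +1 → QR.
(17/59) = +1 → QR.
(47/59) = -1 → non-residue.
(49/59) = +1 → QR.
(54/59) = -1 → non-residue.
Total quadratic residues among the 6: 4.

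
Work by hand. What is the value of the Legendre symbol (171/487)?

1

Euler's criterion: (171/487) ≡ 171^243 (mod 487).
171^2 ≡ 21 (mod 487)
171^4 ≡ 441 (mod 487)
171^8 ≡ 168 (mod 487)
171^16 ≡ 465 (mod 487)
171^32 ≡ 484 (mod 487)
171^64 ≡ 9 (mod 487)
171^128 ≡ 81 (mod 487)
171^243 = 171^(128+64+32+16+2+1) ≡ 1 (mod 487).
Result is 1, so (171/487) = 1.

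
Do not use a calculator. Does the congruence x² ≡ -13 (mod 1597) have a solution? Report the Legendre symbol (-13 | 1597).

-1

First reduce: -13 ≡ 1584 (mod 1597).
Pull out 2^4: since 1597 ≡ 5 (mod 8), (2/1597) = -1, so (2/1597)^4 = +1.
Reciprocity: 99 ≡ 3 and 1597 ≡ 1 (mod 4), so (99/1597) = +(1597/99).
Reduce top mod 99: now compute (13/99).
Reciprocity: 13 ≡ 1 and 99 ≡ 3 (mod 4), so (13/99) = +(99/13).
Reduce top mod 13: now compute (8/13).
Pull out 2^3: since 13 ≡ 5 (mod 8), (2/13) = -1, so (2/13)^3 = -1.
Reached (1/13) = 1. Collecting the sign flips along the way, the symbol is -1.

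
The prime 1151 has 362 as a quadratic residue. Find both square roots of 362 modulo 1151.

Since 1151 ≡ 3 (mod 4), a square root of 362 is 362^((1151+1)/4) = 362^288 mod 1151.
Repeated squaring: 362^2≡981, 362^4≡125, 362^8≡662, 362^16≡864, 362^32≡648, 362^64≡940, 362^128≡783, 362^256≡757 (mod 1151).
362^288 = 362^(256+32) ≡ 210 (mod 1151).
Check: 210² = 44100 ≡ 362 (mod 1151). The two roots are 210 and 941.

210, 941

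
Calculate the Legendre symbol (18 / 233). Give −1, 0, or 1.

1

Pull out 2: since 233 ≡ 1 (mod 8), (2/233) = +1.
Reciprocity: 9 ≡ 1 and 233 ≡ 1 (mod 4), so (9/233) = +(233/9).
Reduce top mod 9: now compute (8/9).
Pull out 2^3: since 9 ≡ 1 (mod 8), (2/9) = +1, so (2/9)^3 = +1.
Reached (1/9) = 1. Collecting the sign flips along the way, the symbol is +1.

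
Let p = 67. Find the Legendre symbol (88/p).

1

First reduce: 88 ≡ 21 (mod 67).
Reciprocity: 21 ≡ 1 and 67 ≡ 3 (mod 4), so (21/67) = +(67/21).
Reduce top mod 21: now compute (4/21).
Pull out 2^2: since 21 ≡ 5 (mod 8), (2/21) = -1, so (2/21)^2 = +1.
Reached (1/21) = 1. Collecting the sign flips along the way, the symbol is +1.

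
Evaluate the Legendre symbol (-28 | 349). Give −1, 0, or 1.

-1

First reduce: -28 ≡ 321 (mod 349).
Reciprocity: 321 ≡ 1 and 349 ≡ 1 (mod 4), so (321/349) = +(349/321).
Reduce top mod 321: now compute (28/321).
Pull out 2^2: since 321 ≡ 1 (mod 8), (2/321) = +1, so (2/321)^2 = +1.
Reciprocity: 7 ≡ 3 and 321 ≡ 1 (mod 4), so (7/321) = +(321/7).
Reduce top mod 7: now compute (6/7).
Pull out 2: since 7 ≡ 7 (mod 8), (2/7) = +1.
Reciprocity: 3 ≡ 3 and 7 ≡ 3 (mod 4), so (3/7) = −(7/3).
Reduce top mod 3: now compute (1/3).
Reached (1/3) = 1. Collecting the sign flips along the way, the symbol is -1.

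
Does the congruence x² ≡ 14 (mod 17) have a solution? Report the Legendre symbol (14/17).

-1

Pull out 2: since 17 ≡ 1 (mod 8), (2/17) = +1.
Reciprocity: 7 ≡ 3 and 17 ≡ 1 (mod 4), so (7/17) = +(17/7).
Reduce top mod 7: now compute (3/7).
Reciprocity: 3 ≡ 3 and 7 ≡ 3 (mod 4), so (3/7) = −(7/3).
Reduce top mod 3: now compute (1/3).
Reached (1/3) = 1. Collecting the sign flips along the way, the symbol is -1.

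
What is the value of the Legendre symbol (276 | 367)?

Pull out 2^2: since 367 ≡ 7 (mod 8), (2/367) = +1, so (2/367)^2 = +1.
Reciprocity: 69 ≡ 1 and 367 ≡ 3 (mod 4), so (69/367) = +(367/69).
Reduce top mod 69: now compute (22/69).
Pull out 2: since 69 ≡ 5 (mod 8), (2/69) = -1.
Reciprocity: 11 ≡ 3 and 69 ≡ 1 (mod 4), so (11/69) = +(69/11).
Reduce top mod 11: now compute (3/11).
Reciprocity: 3 ≡ 3 and 11 ≡ 3 (mod 4), so (3/11) = −(11/3).
Reduce top mod 3: now compute (2/3).
Pull out 2: since 3 ≡ 3 (mod 8), (2/3) = -1.
Reached (1/3) = 1. Collecting the sign flips along the way, the symbol is -1.

-1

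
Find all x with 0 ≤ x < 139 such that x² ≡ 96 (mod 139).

42, 97

Since 139 ≡ 3 (mod 4), a square root of 96 is 96^((139+1)/4) = 96^35 mod 139.
Repeated squaring: 96^2≡42, 96^4≡96, 96^8≡42, 96^16≡96, 96^32≡42 (mod 139).
96^35 = 96^(32+2+1) ≡ 42 (mod 139).
Check: 42² = 1764 ≡ 96 (mod 139). The two roots are 42 and 97.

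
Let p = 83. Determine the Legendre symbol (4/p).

Pull out 2^2: since 83 ≡ 3 (mod 8), (2/83) = -1, so (2/83)^2 = +1.
Reached (1/83) = 1. Collecting the sign flips along the way, the symbol is +1.

1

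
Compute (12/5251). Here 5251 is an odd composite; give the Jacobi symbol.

-1

Pull out 2^2: since 5251 ≡ 3 (mod 8), (2/5251) = -1, so (2/5251)^2 = +1.
Reciprocity: 3 ≡ 3 and 5251 ≡ 3 (mod 4), so (3/5251) = −(5251/3).
Reduce top mod 3: now compute (1/3).
Reached (1/3) = 1. Collecting the sign flips along the way, the symbol is -1.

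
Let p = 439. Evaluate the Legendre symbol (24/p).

Pull out 2^3: since 439 ≡ 7 (mod 8), (2/439) = +1, so (2/439)^3 = +1.
Reciprocity: 3 ≡ 3 and 439 ≡ 3 (mod 4), so (3/439) = −(439/3).
Reduce top mod 3: now compute (1/3).
Reached (1/3) = 1. Collecting the sign flips along the way, the symbol is -1.

-1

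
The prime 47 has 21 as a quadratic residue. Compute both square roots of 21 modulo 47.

Since 47 ≡ 3 (mod 4), a square root of 21 is 21^((47+1)/4) = 21^12 mod 47.
Repeated squaring: 21^2≡18, 21^4≡42, 21^8≡25 (mod 47).
21^12 = 21^(8+4) ≡ 16 (mod 47).
Check: 16² = 256 ≡ 21 (mod 47). The two roots are 16 and 31.

16, 31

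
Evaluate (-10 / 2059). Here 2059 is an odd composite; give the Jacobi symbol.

1

First reduce: -10 ≡ 2049 (mod 2059).
Reciprocity: 2049 ≡ 1 and 2059 ≡ 3 (mod 4), so (2049/2059) = +(2059/2049).
Reduce top mod 2049: now compute (10/2049).
Pull out 2: since 2049 ≡ 1 (mod 8), (2/2049) = +1.
Reciprocity: 5 ≡ 1 and 2049 ≡ 1 (mod 4), so (5/2049) = +(2049/5).
Reduce top mod 5: now compute (4/5).
Pull out 2^2: since 5 ≡ 5 (mod 8), (2/5) = -1, so (2/5)^2 = +1.
Reached (1/5) = 1. Collecting the sign flips along the way, the symbol is +1.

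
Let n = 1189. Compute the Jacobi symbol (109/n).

Reciprocity: 109 ≡ 1 and 1189 ≡ 1 (mod 4), so (109/1189) = +(1189/109).
Reduce top mod 109: now compute (99/109).
Reciprocity: 99 ≡ 3 and 109 ≡ 1 (mod 4), so (99/109) = +(109/99).
Reduce top mod 99: now compute (10/99).
Pull out 2: since 99 ≡ 3 (mod 8), (2/99) = -1.
Reciprocity: 5 ≡ 1 and 99 ≡ 3 (mod 4), so (5/99) = +(99/5).
Reduce top mod 5: now compute (4/5).
Pull out 2^2: since 5 ≡ 5 (mod 8), (2/5) = -1, so (2/5)^2 = +1.
Reached (1/5) = 1. Collecting the sign flips along the way, the symbol is -1.

-1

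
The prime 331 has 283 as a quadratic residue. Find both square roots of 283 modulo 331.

Since 331 ≡ 3 (mod 4), a square root of 283 is 283^((331+1)/4) = 283^83 mod 331.
Repeated squaring: 283^2≡318, 283^4≡169, 283^8≡95, 283^16≡88, 283^32≡131, 283^64≡280 (mod 331).
283^83 = 283^(64+16+2+1) ≡ 79 (mod 331).
Check: 79² = 6241 ≡ 283 (mod 331). The two roots are 79 and 252.

79, 252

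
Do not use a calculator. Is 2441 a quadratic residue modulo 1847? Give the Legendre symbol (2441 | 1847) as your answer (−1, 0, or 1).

First reduce: 2441 ≡ 594 (mod 1847).
Pull out 2: since 1847 ≡ 7 (mod 8), (2/1847) = +1.
Reciprocity: 297 ≡ 1 and 1847 ≡ 3 (mod 4), so (297/1847) = +(1847/297).
Reduce top mod 297: now compute (65/297).
Reciprocity: 65 ≡ 1 and 297 ≡ 1 (mod 4), so (65/297) = +(297/65).
Reduce top mod 65: now compute (37/65).
Reciprocity: 37 ≡ 1 and 65 ≡ 1 (mod 4), so (37/65) = +(65/37).
Reduce top mod 37: now compute (28/37).
Pull out 2^2: since 37 ≡ 5 (mod 8), (2/37) = -1, so (2/37)^2 = +1.
Reciprocity: 7 ≡ 3 and 37 ≡ 1 (mod 4), so (7/37) = +(37/7).
Reduce top mod 7: now compute (2/7).
Pull out 2: since 7 ≡ 7 (mod 8), (2/7) = +1.
Reached (1/7) = 1. Collecting the sign flips along the way, the symbol is +1.

1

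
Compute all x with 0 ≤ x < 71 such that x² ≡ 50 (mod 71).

11, 60

Since 71 ≡ 3 (mod 4), a square root of 50 is 50^((71+1)/4) = 50^18 mod 71.
Repeated squaring: 50^2≡15, 50^4≡12, 50^8≡2, 50^16≡4 (mod 71).
50^18 = 50^(16+2) ≡ 60 (mod 71).
Check: 60² = 3600 ≡ 50 (mod 71). The two roots are 11 and 60.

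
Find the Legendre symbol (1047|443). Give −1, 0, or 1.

1

First reduce: 1047 ≡ 161 (mod 443).
Reciprocity: 161 ≡ 1 and 443 ≡ 3 (mod 4), so (161/443) = +(443/161).
Reduce top mod 161: now compute (121/161).
Reciprocity: 121 ≡ 1 and 161 ≡ 1 (mod 4), so (121/161) = +(161/121).
Reduce top mod 121: now compute (40/121).
Pull out 2^3: since 121 ≡ 1 (mod 8), (2/121) = +1, so (2/121)^3 = +1.
Reciprocity: 5 ≡ 1 and 121 ≡ 1 (mod 4), so (5/121) = +(121/5).
Reduce top mod 5: now compute (1/5).
Reached (1/5) = 1. Collecting the sign flips along the way, the symbol is +1.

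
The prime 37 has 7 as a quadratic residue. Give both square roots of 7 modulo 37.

9, 28

37 ≡ 1 (mod 4), so we find a root by search.
Trying successive values, 9² = 81 ≡ 7 (mod 37). The other root is 37 − 9 = 28.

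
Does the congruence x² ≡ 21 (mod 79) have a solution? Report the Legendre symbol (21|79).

Reciprocity: 21 ≡ 1 and 79 ≡ 3 (mod 4), so (21/79) = +(79/21).
Reduce top mod 21: now compute (16/21).
Pull out 2^4: since 21 ≡ 5 (mod 8), (2/21) = -1, so (2/21)^4 = +1.
Reached (1/21) = 1. Collecting the sign flips along the way, the symbol is +1.

1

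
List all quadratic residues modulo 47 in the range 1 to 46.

1,2,3,4,6,7,8,9,12,14,16,17,18,21,24,25,27,28,32,34,36,37,42

Square k = 1,…,23 (k and 47−k give the same square):
1²=1, 2²=4, 3²=9, 4²=16, 5²=25, 6²=36, 7²≡2, 8²≡17, 9²≡34, 10²≡6, 11²≡27, 12²≡3, 13²≡28, 14²≡8, 15²≡37, 16²≡21, 17²≡7, 18²≡42, 19²≡32, 20²≡24, 21²≡18, 22²≡14, 23²≡12 (mod 47).
So the quadratic residues mod 47 are {1, 2, 3, 4, 6, 7, 8, 9, 12, 14, 16, 17, 18, 21, 24, 25, 27, 28, 32, 34, 36, 37, 42}.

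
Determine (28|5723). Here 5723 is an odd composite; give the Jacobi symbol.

-1

Pull out 2^2: since 5723 ≡ 3 (mod 8), (2/5723) = -1, so (2/5723)^2 = +1.
Reciprocity: 7 ≡ 3 and 5723 ≡ 3 (mod 4), so (7/5723) = −(5723/7).
Reduce top mod 7: now compute (4/7).
Pull out 2^2: since 7 ≡ 7 (mod 8), (2/7) = +1, so (2/7)^2 = +1.
Reached (1/7) = 1. Collecting the sign flips along the way, the symbol is -1.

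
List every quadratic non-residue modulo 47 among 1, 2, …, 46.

Square k = 1,…,23 (k and 47−k give the same square):
1²=1, 2²=4, 3²=9, 4²=16, 5²=25, 6²=36, 7²≡2, 8²≡17, 9²≡34, 10²≡6, 11²≡27, 12²≡3, 13²≡28, 14²≡8, 15²≡37, 16²≡21, 17²≡7, 18²≡42, 19²≡32, 20²≡24, 21²≡18, 22²≡14, 23²≡12 (mod 47).
The residues are {1, 2, 3, 4, 6, 7, 8, 9, 12, 14, 16, 17, 18, 21, 24, 25, 27, 28, 32, 34, 36, 37, 42}; the non-residues are the remaining 23 nonzero classes.

5, 10, 11, 13, 15, 19, 20, 22, 23, 26, 29, 30, 31, 33, 35, 38, 39, 40, 41, 43, 44, 45, 46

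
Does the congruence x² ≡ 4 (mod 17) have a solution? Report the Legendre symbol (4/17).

Pull out 2^2: since 17 ≡ 1 (mod 8), (2/17) = +1, so (2/17)^2 = +1.
Reached (1/17) = 1. Collecting the sign flips along the way, the symbol is +1.

1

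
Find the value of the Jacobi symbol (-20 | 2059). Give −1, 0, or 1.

-1

First reduce: -20 ≡ 2039 (mod 2059).
Reciprocity: 2039 ≡ 3 and 2059 ≡ 3 (mod 4), so (2039/2059) = −(2059/2039).
Reduce top mod 2039: now compute (20/2039).
Pull out 2^2: since 2039 ≡ 7 (mod 8), (2/2039) = +1, so (2/2039)^2 = +1.
Reciprocity: 5 ≡ 1 and 2039 ≡ 3 (mod 4), so (5/2039) = +(2039/5).
Reduce top mod 5: now compute (4/5).
Pull out 2^2: since 5 ≡ 5 (mod 8), (2/5) = -1, so (2/5)^2 = +1.
Reached (1/5) = 1. Collecting the sign flips along the way, the symbol is -1.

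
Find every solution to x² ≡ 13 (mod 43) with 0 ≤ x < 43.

Since 43 ≡ 3 (mod 4), a square root of 13 is 13^((43+1)/4) = 13^11 mod 43.
Repeated squaring: 13^2≡40, 13^4≡9, 13^8≡38 (mod 43).
13^11 = 13^(8+2+1) ≡ 23 (mod 43).
Check: 23² = 529 ≡ 13 (mod 43). The two roots are 20 and 23.

20, 23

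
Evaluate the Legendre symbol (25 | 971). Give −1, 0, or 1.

Reciprocity: 25 ≡ 1 and 971 ≡ 3 (mod 4), so (25/971) = +(971/25).
Reduce top mod 25: now compute (21/25).
Reciprocity: 21 ≡ 1 and 25 ≡ 1 (mod 4), so (21/25) = +(25/21).
Reduce top mod 21: now compute (4/21).
Pull out 2^2: since 21 ≡ 5 (mod 8), (2/21) = -1, so (2/21)^2 = +1.
Reached (1/21) = 1. Collecting the sign flips along the way, the symbol is +1.

1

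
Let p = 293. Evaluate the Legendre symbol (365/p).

-1

Euler's criterion: (365/293) ≡ 72^146 (mod 293).
72^2 ≡ 203 (mod 293)
72^4 ≡ 189 (mod 293)
72^8 ≡ 268 (mod 293)
72^16 ≡ 39 (mod 293)
72^32 ≡ 56 (mod 293)
72^64 ≡ 206 (mod 293)
72^128 ≡ 244 (mod 293)
72^146 = 72^(128+16+2) ≡ 292 (mod 293).
Result is 292 ≡ −1, so (365/293) = −1.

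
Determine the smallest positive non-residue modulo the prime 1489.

(2/1489) = +1, so 2 is a residue.
(3/1489) = +1, so 3 is a residue.
(4/1489) = +1, so 4 is a residue.
(5/1489) = +1, so 5 is a residue.
(6/1489) = +1, so 6 is a residue.
(7/1489) = −1, so 7 is the smallest positive non-residue mod 1489.

7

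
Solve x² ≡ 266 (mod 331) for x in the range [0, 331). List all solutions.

70, 261

Since 331 ≡ 3 (mod 4), a square root of 266 is 266^((331+1)/4) = 266^83 mod 331.
Repeated squaring: 266^2≡253, 266^4≡126, 266^8≡319, 266^16≡144, 266^32≡214, 266^64≡118 (mod 331).
266^83 = 266^(64+16+2+1) ≡ 70 (mod 331).
Check: 70² = 4900 ≡ 266 (mod 331). The two roots are 70 and 261.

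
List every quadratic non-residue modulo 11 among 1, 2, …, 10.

Square k = 1,…,5 (k and 11−k give the same square):
1²=1, 2²=4, 3²=9, 4²≡5, 5²≡3 (mod 11).
The residues are {1, 3, 4, 5, 9}; the non-residues are the remaining 5 nonzero classes.

2 6 7 8 10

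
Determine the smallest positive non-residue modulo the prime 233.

3

(2/233) = +1, so 2 is a residue.
(3/233) = −1, so 3 is the smallest positive non-residue mod 233.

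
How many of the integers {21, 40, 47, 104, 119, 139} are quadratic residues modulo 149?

3

(21/149) = -1 → non-residue.
(40/149) = -1 → non-residue.
(47/149) = +1 → QR.
(104/149) = +1 → QR.
(119/149) = +1 → QR.
(139/149) = -1 → non-residue.
Total quadratic residues among the 6: 3.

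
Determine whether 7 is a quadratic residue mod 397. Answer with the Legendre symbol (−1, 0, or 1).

-1

Reciprocity: 7 ≡ 3 and 397 ≡ 1 (mod 4), so (7/397) = +(397/7).
Reduce top mod 7: now compute (5/7).
Reciprocity: 5 ≡ 1 and 7 ≡ 3 (mod 4), so (5/7) = +(7/5).
Reduce top mod 5: now compute (2/5).
Pull out 2: since 5 ≡ 5 (mod 8), (2/5) = -1.
Reached (1/5) = 1. Collecting the sign flips along the way, the symbol is -1.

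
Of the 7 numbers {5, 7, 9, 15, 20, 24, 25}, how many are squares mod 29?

(5/29) = +1 → QR.
(7/29) = +1 → QR.
(9/29) = +1 → QR.
(15/29) = -1 → non-residue.
(20/29) = +1 → QR.
(24/29) = +1 → QR.
(25/29) = +1 → QR.
Total quadratic residues among the 7: 6.

6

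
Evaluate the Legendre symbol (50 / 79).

Pull out 2: since 79 ≡ 7 (mod 8), (2/79) = +1.
Reciprocity: 25 ≡ 1 and 79 ≡ 3 (mod 4), so (25/79) = +(79/25).
Reduce top mod 25: now compute (4/25).
Pull out 2^2: since 25 ≡ 1 (mod 8), (2/25) = +1, so (2/25)^2 = +1.
Reached (1/25) = 1. Collecting the sign flips along the way, the symbol is +1.

1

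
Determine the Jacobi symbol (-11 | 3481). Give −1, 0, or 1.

First reduce: -11 ≡ 3470 (mod 3481).
Pull out 2: since 3481 ≡ 1 (mod 8), (2/3481) = +1.
Reciprocity: 1735 ≡ 3 and 3481 ≡ 1 (mod 4), so (1735/3481) = +(3481/1735).
Reduce top mod 1735: now compute (11/1735).
Reciprocity: 11 ≡ 3 and 1735 ≡ 3 (mod 4), so (11/1735) = −(1735/11).
Reduce top mod 11: now compute (8/11).
Pull out 2^3: since 11 ≡ 3 (mod 8), (2/11) = -1, so (2/11)^3 = -1.
Reached (1/11) = 1. Collecting the sign flips along the way, the symbol is +1.

1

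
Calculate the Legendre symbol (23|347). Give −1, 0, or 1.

-1

Euler's criterion: (23/347) ≡ 23^173 (mod 347).
23^2 ≡ 182 (mod 347)
23^4 ≡ 159 (mod 347)
23^8 ≡ 297 (mod 347)
23^16 ≡ 71 (mod 347)
23^32 ≡ 183 (mod 347)
23^64 ≡ 177 (mod 347)
23^128 ≡ 99 (mod 347)
23^173 = 23^(128+32+8+4+1) ≡ 346 (mod 347).
Result is 346 ≡ −1, so (23/347) = −1.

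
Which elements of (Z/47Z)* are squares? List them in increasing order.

1, 2, 3, 4, 6, 7, 8, 9, 12, 14, 16, 17, 18, 21, 24, 25, 27, 28, 32, 34, 36, 37, 42

Square k = 1,…,23 (k and 47−k give the same square):
1²=1, 2²=4, 3²=9, 4²=16, 5²=25, 6²=36, 7²≡2, 8²≡17, 9²≡34, 10²≡6, 11²≡27, 12²≡3, 13²≡28, 14²≡8, 15²≡37, 16²≡21, 17²≡7, 18²≡42, 19²≡32, 20²≡24, 21²≡18, 22²≡14, 23²≡12 (mod 47).
So the quadratic residues mod 47 are {1, 2, 3, 4, 6, 7, 8, 9, 12, 14, 16, 17, 18, 21, 24, 25, 27, 28, 32, 34, 36, 37, 42}.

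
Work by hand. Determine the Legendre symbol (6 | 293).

Pull out 2: since 293 ≡ 5 (mod 8), (2/293) = -1.
Reciprocity: 3 ≡ 3 and 293 ≡ 1 (mod 4), so (3/293) = +(293/3).
Reduce top mod 3: now compute (2/3).
Pull out 2: since 3 ≡ 3 (mod 8), (2/3) = -1.
Reached (1/3) = 1. Collecting the sign flips along the way, the symbol is +1.

1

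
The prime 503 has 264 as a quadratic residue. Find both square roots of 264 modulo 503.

141, 362

Since 503 ≡ 3 (mod 4), a square root of 264 is 264^((503+1)/4) = 264^126 mod 503.
Repeated squaring: 264^2≡282, 264^4≡50, 264^8≡488, 264^16≡225, 264^32≡325, 264^64≡498 (mod 503).
264^126 = 264^(64+32+16+8+4+2) ≡ 141 (mod 503).
Check: 141² = 19881 ≡ 264 (mod 503). The two roots are 141 and 362.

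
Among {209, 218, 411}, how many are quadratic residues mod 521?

1

(209/521) = -1 → non-residue.
(218/521) = -1 → non-residue.
(411/521) = +1 → QR.
Total quadratic residues among the 3: 1.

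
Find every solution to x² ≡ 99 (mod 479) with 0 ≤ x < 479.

Since 479 ≡ 3 (mod 4), a square root of 99 is 99^((479+1)/4) = 99^120 mod 479.
Repeated squaring: 99^2≡221, 99^4≡462, 99^8≡289, 99^16≡175, 99^32≡448, 99^64≡3 (mod 479).
99^120 = 99^(64+32+16+8) ≡ 305 (mod 479).
Check: 305² = 93025 ≡ 99 (mod 479). The two roots are 174 and 305.

174, 305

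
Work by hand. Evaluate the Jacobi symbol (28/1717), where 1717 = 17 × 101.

Pull out 2^2: since 1717 ≡ 5 (mod 8), (2/1717) = -1, so (2/1717)^2 = +1.
Reciprocity: 7 ≡ 3 and 1717 ≡ 1 (mod 4), so (7/1717) = +(1717/7).
Reduce top mod 7: now compute (2/7).
Pull out 2: since 7 ≡ 7 (mod 8), (2/7) = +1.
Reached (1/7) = 1. Collecting the sign flips along the way, the symbol is +1.

1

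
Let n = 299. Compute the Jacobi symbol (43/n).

Reciprocity: 43 ≡ 3 and 299 ≡ 3 (mod 4), so (43/299) = −(299/43).
Reduce top mod 43: now compute (41/43).
Reciprocity: 41 ≡ 1 and 43 ≡ 3 (mod 4), so (41/43) = +(43/41).
Reduce top mod 41: now compute (2/41).
Pull out 2: since 41 ≡ 1 (mod 8), (2/41) = +1.
Reached (1/41) = 1. Collecting the sign flips along the way, the symbol is -1.

-1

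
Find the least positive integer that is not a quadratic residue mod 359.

(2/359) = +1, so 2 is a residue.
(3/359) = +1, so 3 is a residue.
(4/359) = +1, so 4 is a residue.
(5/359) = +1, so 5 is a residue.
(6/359) = +1, so 6 is a residue.
(7/359) = −1, so 7 is the smallest positive non-residue mod 359.

7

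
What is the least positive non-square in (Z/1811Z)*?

2

(2/1811) = −1, so 2 is the smallest positive non-residue mod 1811.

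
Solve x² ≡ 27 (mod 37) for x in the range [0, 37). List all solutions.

37 ≡ 1 (mod 4), so we find a root by search.
Trying successive values, 8² = 64 ≡ 27 (mod 37). The other root is 37 − 8 = 29.

8, 29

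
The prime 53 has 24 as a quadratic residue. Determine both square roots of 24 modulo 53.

17, 36

53 ≡ 1 (mod 4), so we find a root by search.
Trying successive values, 17² = 289 ≡ 24 (mod 53). The other root is 53 − 17 = 36.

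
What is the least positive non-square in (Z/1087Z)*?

3

(2/1087) = +1, so 2 is a residue.
(3/1087) = −1, so 3 is the smallest positive non-residue mod 1087.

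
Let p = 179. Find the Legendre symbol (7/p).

Euler's criterion: (7/179) ≡ 7^89 (mod 179).
7^2 ≡ 49 (mod 179)
7^4 ≡ 74 (mod 179)
7^8 ≡ 106 (mod 179)
7^16 ≡ 138 (mod 179)
7^32 ≡ 70 (mod 179)
7^64 ≡ 67 (mod 179)
7^89 = 7^(64+16+8+1) ≡ 178 (mod 179).
Result is 178 ≡ −1, so (7/179) = −1.

-1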